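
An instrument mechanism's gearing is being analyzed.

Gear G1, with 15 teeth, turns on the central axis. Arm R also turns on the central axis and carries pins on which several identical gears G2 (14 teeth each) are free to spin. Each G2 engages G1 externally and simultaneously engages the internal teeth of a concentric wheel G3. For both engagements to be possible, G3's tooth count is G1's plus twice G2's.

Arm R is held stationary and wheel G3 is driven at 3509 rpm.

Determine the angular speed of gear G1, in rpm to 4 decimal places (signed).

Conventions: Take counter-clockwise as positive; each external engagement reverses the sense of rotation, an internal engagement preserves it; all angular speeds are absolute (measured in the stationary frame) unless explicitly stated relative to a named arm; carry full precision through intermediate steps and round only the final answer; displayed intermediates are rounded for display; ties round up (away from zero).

class = planetary set [G3 = 15+2·14 = 43; Willis about the carrier]
normalise by the input: solve with ω_ring = 1, then scale by 3509 rpm
ring teeth: 15 + 2·14 = 43
15(ω_sun−ω_arm) = −43(ω_ring−ω_arm),  ω_arm = 0, ω_ring = 1
ω_sun = 0 − (43/15)(1−0) = -43/15
scale: ω_sun = -43/15 × 3509 rpm = -10059.1333 rpm

-10059.1333 rpm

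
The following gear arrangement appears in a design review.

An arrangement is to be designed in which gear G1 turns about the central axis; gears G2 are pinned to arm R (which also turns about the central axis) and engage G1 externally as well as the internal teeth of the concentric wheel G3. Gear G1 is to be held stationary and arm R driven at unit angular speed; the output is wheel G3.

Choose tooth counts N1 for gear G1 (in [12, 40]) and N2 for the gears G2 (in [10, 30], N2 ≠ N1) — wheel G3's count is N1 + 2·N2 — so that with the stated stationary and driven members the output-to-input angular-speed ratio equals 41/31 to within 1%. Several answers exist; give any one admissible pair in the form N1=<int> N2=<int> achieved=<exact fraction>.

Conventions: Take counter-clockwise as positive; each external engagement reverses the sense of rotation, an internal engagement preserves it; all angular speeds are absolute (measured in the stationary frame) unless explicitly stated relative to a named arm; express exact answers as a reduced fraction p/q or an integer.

N1=20 N2=21 achieved=41/31

topology: planetary set — design target 41/31, arm = carrier (Willis)
Willis with ω_sun = 0: ω_ring/ω_arm = (N1+N3)/N3; set equal to 41/31  ⇒  N3/N1 = 1/(41/31 − 1) = 31/10
N3 = N1 + 2·N2  ⇒  N2/N1 = (N3/N1 − 1)/2 = (31/10 − 1)/2 = 21/20
smallest multiple with N1 ≥ 12 and N2 ≥ 10: k = 1  ⇒  N1 = 1·20 = 20, N2 = 1·21 = 21 (N1 ≤ 40, N2 ≤ 30, N2 ≠ N1 ✓), N3 = 20 + 2·21 = 62
check: (N1+N3)/N3 with N1 = 20, N3 = 62 gives 41/31; |achieved − target| = 0 ≤ 41/3100 ✓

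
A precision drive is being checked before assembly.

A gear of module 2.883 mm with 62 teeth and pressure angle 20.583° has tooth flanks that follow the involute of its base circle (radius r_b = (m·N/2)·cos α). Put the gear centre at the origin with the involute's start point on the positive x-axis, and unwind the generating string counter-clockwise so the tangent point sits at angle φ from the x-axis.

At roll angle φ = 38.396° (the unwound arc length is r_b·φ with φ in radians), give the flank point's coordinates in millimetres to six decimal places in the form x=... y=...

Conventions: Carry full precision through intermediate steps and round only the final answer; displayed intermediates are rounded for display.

x=100.397484 y=8.022261

topology: single-mesh involute geometry — m = 2.883, N = 62
pitch radius r_p = m·N/2 = 2.883·62/2 = 89.373000
base radius r_b = r_p·cos α = 89.373000·cos 20.583° = 83.667775
roll angle φ = 38.396° = 0.67013662 rad
x = r_b·(cos φ + φ·sin φ) = 100.397484
y = r_b·(sin φ − φ·cos φ) = 8.022261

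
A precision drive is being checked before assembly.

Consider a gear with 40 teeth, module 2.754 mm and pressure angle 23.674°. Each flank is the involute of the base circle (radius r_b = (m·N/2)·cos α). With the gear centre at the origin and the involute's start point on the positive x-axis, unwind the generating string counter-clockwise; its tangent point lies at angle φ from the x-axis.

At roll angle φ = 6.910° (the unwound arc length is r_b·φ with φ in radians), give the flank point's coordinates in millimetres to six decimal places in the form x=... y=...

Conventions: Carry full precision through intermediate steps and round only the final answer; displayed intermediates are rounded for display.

x=50.810261 y=0.029453

class = single-mesh tooth geometry [base-circle involute, m = 2.754, 40T]
pitch radius r_p = m·N/2 = 2.754·40/2 = 55.080000
base radius r_b = r_p·cos α = 55.080000·cos 23.674° = 50.444737
roll angle φ = 6.910° = 0.12060225 rad
x = r_b·(cos φ + φ·sin φ) = 50.810261
y = r_b·(sin φ − φ·cos φ) = 0.029453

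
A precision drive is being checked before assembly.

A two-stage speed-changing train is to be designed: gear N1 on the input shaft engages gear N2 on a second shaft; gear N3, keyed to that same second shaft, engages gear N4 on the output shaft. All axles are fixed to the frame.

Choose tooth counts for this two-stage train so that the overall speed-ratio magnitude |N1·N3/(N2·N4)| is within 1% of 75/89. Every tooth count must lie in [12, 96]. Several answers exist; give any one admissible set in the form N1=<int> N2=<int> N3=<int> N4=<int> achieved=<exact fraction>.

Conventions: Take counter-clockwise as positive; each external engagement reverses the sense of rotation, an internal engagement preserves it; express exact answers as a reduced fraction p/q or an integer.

2-stage fixed-axis compound train for ratio 75/89
target = 75/89 in lowest terms: an exact hit needs N1·N3 = k·75 and N2·N4 = k·89 for one integer k, every count in [12, 96]; additionally prefer no 1:1 stage (N1 ≠ N2, N3 ≠ N4)
k = 1…11: no 1:1-free in-range split of k·75 and k·89 into factor pairs; take k = 12
k = 12: N1·N3 = 900 = 12·75, N2·N4 = 1068 = 89·12
achieved = 12·75/(89·12) = 75/89; |achieved − target| = 0 ≤ 3/356 ✓

N1=12 N2=89 N3=75 N4=12 achieved=75/89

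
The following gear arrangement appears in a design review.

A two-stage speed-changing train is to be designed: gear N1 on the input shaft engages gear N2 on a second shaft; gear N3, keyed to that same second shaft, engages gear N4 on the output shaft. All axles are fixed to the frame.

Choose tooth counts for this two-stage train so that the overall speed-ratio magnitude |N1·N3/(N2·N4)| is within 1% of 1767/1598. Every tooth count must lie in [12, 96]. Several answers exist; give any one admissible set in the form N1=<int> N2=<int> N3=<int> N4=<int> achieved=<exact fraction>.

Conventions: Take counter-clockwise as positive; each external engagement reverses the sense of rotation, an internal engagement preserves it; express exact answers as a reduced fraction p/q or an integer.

N1=19 N2=17 N3=93 N4=94 achieved=1767/1598

design class (target 1767/1598): fixed-axis compound train
target = 1767/1598 in lowest terms: an exact hit needs N1·N3 = k·1767 and N2·N4 = k·1598 for one integer k, every count in [12, 96]; additionally prefer no 1:1 stage (N1 ≠ N2, N3 ≠ N4)
k = 1: N1·N3 = 1767 = 19·93, N2·N4 = 1598 = 17·94
achieved = 19·93/(17·94) = 1767/1598; |achieved − target| = 0 ≤ 1767/159800 ✓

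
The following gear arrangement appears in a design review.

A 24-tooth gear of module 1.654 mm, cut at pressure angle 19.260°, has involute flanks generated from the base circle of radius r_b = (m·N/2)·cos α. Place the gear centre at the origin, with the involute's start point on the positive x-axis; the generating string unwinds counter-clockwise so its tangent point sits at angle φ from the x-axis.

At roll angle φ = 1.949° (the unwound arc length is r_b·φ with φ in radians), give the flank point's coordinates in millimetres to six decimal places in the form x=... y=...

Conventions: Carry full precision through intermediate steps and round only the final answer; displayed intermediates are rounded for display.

class = single-mesh tooth geometry [base-circle involute, m = 1.654, 24T]
pitch radius r_p = m·N/2 = 1.654·24/2 = 19.848000
base radius r_b = r_p·cos α = 19.848000·cos 19.260° = 18.737137
roll angle φ = 1.949° = 0.03401647 rad
x = r_b·(cos φ + φ·sin φ) = 18.747974
y = r_b·(sin φ − φ·cos φ) = 0.000246

x=18.747974 y=0.000246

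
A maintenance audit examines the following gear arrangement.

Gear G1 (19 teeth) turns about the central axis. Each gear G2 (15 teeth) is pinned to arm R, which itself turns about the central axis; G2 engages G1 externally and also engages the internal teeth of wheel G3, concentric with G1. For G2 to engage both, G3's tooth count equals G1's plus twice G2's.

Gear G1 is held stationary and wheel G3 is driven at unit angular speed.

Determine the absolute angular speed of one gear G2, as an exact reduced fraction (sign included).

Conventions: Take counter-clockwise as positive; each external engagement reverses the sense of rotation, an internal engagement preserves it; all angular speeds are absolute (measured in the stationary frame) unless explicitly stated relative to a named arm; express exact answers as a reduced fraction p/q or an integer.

49/30

topology: planetary set — G1 19T / G2 15T / G3 49T, arm = carrier (Willis)
ring teeth: 19 + 2·15 = 49
19(ω_sun−ω_arm) = −49(ω_ring−ω_arm),  ω_sun = 0, ω_ring = 1
19(0−ω_arm) = −49(1−ω_arm)  ⇒  68·ω_arm = 49  ⇒  ω_arm = 49/68
sun–planet mesh: 19·(0−49/68) = −15·(ω_p−ω_arm)  ⇒  ω_p−ω_arm = 931/1020
ω_p = 49/68 + 931/1020 = 49/30
exact speed ratio = 49/30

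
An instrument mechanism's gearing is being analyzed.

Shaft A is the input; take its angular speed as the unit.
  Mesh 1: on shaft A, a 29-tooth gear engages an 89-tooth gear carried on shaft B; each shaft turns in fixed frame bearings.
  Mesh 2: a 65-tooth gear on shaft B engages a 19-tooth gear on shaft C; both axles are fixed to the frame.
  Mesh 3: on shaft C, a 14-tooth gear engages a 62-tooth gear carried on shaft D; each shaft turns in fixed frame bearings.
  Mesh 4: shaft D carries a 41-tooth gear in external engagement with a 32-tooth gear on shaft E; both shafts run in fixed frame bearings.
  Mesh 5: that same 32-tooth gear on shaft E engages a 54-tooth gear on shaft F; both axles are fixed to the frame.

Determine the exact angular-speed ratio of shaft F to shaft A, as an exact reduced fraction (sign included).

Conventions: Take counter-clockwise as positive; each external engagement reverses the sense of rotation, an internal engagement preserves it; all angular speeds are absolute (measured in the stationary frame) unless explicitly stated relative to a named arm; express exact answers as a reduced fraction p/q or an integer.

-540995/2830734

class = fixed-axis compound train [5 meshes; 5 ratios multiply, 5 sense flips]
mesh 1 [29T→89T]: running ratio 29/89, sense −
mesh 2 [65T→19T]: running ratio 1885/1691, sense +
mesh 3 [14T→62T]: running ratio 13195/52421, sense −
mesh 4 [41T→32T]: running ratio 540995/1677472, sense +
mesh 5 [32T→54T]: running ratio 540995/2830734, sense −
ω_out/ω_in = -540995/2830734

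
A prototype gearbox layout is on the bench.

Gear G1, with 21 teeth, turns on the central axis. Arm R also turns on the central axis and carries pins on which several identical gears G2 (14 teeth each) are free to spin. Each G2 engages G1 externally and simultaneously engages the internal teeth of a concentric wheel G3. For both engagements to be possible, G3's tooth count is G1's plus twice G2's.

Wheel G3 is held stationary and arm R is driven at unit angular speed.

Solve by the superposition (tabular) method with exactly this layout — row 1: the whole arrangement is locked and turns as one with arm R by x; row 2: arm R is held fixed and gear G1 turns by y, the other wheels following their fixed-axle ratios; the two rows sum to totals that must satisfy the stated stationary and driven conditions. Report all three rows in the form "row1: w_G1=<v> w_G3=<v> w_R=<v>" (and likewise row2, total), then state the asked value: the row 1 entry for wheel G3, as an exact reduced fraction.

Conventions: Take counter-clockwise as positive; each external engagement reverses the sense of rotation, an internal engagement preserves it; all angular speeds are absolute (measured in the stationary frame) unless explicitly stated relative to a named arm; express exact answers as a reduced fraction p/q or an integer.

row1: w_G1=1 w_G3=1 w_R=1
row2: w_G1=7/3 w_G3=-1 w_R=0
total: w_G1=10/3 w_G3=0 w_R=1
asked value: 1

recognized (axles ride arm R): planetary set, 21/14/49 teeth
superposition row 1 [locked train]: every member turns x
row 2 (arm held, sun turns y): ω_ring = −(21/49)·y, ω_arm = 0
boundary: total ω_ring = x − (21/49)·y = 0 and total ω_arm = x = 1  ⇒  y = 7/3, x = 1
row 2 ring = −(21/49)·7/3 = -1
totals (row 1 + row 2): sun 1 + 7/3 = 10/3, ring 1 + (-1) = 0, arm 1 + 0 = 1
asked cell (row1, ring) = 1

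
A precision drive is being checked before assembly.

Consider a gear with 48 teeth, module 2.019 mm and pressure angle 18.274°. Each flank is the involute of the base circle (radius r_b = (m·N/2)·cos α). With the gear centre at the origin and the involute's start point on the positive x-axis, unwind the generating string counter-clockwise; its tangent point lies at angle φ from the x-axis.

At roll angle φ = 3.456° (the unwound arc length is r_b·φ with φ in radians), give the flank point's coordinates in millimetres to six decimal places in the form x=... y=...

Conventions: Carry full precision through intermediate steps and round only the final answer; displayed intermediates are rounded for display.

class = single-mesh tooth geometry [base-circle involute, m = 2.019, 48T]
pitch radius r_p = m·N/2 = 2.019·48/2 = 48.456000
base radius r_b = r_p·cos α = 48.456000·cos 18.274° = 46.012260
roll angle φ = 3.456° = 0.06031858 rad
x = r_b·(cos φ + φ·sin φ) = 46.095888
y = r_b·(sin φ − φ·cos φ) = 0.003365

x=46.095888 y=0.003365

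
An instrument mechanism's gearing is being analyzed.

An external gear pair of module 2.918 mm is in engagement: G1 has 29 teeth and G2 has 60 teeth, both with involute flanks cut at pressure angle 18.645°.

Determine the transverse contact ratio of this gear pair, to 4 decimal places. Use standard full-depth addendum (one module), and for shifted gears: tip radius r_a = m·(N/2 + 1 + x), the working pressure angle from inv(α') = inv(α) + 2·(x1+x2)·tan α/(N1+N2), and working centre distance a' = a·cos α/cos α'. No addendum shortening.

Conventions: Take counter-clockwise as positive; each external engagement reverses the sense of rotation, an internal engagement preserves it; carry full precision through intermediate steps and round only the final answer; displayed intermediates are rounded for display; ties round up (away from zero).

1.7864

single-mesh involute tooth geometry (29T engaging 60T at module 2.918)
base radii: r_b1 = 40.090417, r_b2 = 82.945691
tip radii: r_a1 = 45.229000, r_a2 = 90.458000
no profile shift: α' = α, a' = a
action lengths: √(r_a1²−r_b1²) = 20.938502, √(r_a2²−r_b2²) = 36.092410
base pitch p_b = π·m·cos α = 8.686052
CR = (20.938502 + 36.092410 − 129.851000·sin 18.64500°)/8.686052 = 1.786437
contact ratio ≈ 1.7864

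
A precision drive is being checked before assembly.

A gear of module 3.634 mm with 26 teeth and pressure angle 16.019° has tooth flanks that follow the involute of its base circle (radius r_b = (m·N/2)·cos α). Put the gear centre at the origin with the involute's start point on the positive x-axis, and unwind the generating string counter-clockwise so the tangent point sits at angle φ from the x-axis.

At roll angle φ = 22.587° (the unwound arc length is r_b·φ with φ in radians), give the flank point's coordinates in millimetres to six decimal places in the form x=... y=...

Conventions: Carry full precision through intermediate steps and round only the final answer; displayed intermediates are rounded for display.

single-mesh involute tooth geometry (26T wheel at module 3.634)
pitch radius r_p = m·N/2 = 3.634·26/2 = 47.242000
base radius r_b = r_p·cos α = 47.242000·cos 16.019° = 45.407604
roll angle φ = 22.587° = 0.39421752 rad
x = r_b·(cos φ + φ·sin φ) = 48.800041
y = r_b·(sin φ − φ·cos φ) = 0.912958

x=48.800041 y=0.912958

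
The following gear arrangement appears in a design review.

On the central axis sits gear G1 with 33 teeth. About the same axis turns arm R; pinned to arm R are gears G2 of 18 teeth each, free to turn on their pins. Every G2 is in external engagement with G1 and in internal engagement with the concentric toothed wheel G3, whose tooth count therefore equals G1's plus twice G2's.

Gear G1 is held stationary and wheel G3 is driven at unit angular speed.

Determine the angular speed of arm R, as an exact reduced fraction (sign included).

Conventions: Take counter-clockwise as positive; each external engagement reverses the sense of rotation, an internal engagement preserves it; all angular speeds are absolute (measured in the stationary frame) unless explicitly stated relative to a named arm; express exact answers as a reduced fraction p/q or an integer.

recognized (axles ride arm R): planetary set, 33/18/69 teeth
ring teeth: 33 + 2·18 = 69
33(ω_sun−ω_arm) = −69(ω_ring−ω_arm),  ω_sun = 0, ω_ring = 1
33(0−ω_arm) = −69(1−ω_arm)  ⇒  102·ω_arm = 69  ⇒  ω_arm = 23/34
exact speed ratio = 23/34

23/34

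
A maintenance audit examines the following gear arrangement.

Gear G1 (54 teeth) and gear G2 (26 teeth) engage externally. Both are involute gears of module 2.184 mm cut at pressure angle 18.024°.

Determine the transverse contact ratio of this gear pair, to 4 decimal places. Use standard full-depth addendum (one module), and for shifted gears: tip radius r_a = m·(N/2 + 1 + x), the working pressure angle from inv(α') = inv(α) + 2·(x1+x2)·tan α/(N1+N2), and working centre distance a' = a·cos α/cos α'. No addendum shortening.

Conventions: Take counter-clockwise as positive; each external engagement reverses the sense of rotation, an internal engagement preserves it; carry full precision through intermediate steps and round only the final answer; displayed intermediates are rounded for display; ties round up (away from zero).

topology: single-mesh involute geometry — m = 2.184, 54T/26T pair
base radii: r_b1 = 56.074263, r_b2 = 26.998719
tip radii: r_a1 = 61.152000, r_a2 = 30.576000
no profile shift: α' = α, a' = a
action lengths: √(r_a1²−r_b1²) = 24.397626, √(r_a2²−r_b2²) = 14.351339
base pitch p_b = π·m·cos α = 6.524537
CR = (24.397626 + 14.351339 − 87.360000·sin 18.02400°)/6.524537 = 1.796057
contact ratio ≈ 1.7961

1.7961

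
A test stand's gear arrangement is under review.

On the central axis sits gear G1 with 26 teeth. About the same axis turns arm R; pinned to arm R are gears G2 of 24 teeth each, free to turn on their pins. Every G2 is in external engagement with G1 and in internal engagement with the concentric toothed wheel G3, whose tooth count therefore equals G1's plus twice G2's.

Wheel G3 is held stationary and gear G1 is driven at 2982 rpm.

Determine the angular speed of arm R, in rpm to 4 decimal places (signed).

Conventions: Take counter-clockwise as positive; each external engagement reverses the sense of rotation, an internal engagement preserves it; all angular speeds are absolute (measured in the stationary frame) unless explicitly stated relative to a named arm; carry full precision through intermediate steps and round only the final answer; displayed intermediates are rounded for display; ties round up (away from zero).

topology: planetary set — G1 26T / G2 24T / G3 74T, arm = carrier (Willis)
normalise by the input: solve with ω_sun = 1, then scale by 2982 rpm
ring teeth: 26 + 2·24 = 74
26(ω_sun−ω_arm) = −74(ω_ring−ω_arm),  ω_ring = 0, ω_sun = 1
26(1−ω_arm) = −74(0−ω_arm)  ⇒  100·ω_arm = 26  ⇒  ω_arm = 13/50
scale: ω_arm = 13/50 × 2982 rpm = +775.3200 rpm

+775.3200 rpm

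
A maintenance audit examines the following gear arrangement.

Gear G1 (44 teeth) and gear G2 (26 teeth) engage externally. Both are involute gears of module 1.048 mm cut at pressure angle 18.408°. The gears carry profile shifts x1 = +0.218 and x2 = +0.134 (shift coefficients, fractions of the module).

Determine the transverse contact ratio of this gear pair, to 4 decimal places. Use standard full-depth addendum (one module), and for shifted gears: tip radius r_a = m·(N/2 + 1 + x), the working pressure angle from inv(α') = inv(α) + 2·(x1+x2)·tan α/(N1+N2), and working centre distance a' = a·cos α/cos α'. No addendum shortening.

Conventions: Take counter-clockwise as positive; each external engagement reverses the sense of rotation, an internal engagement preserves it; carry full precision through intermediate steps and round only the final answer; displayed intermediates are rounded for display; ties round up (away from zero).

single-mesh involute tooth geometry (44T engaging 26T at module 1.048)
base radii: r_b1 = 21.876269, r_b2 = 12.926886
tip radii: r_a1 = 24.332464, r_a2 = 14.812432
inv(α') = inv(18.408°) + 2·(+0.218+0.134)·tan α/(44+26) = 0.01487773  ⇒  α' = 19.98846°
a' = a·cos α / cos α' = 36.6800·cos 18.408°/cos 19.98846° = 37.034031
action lengths: √(r_a1²−r_b1²) = 10.653528, √(r_a2²−r_b2²) = 7.232133
base pitch p_b = π·m·cos α = 3.123924
CR = (10.653528 + 7.232133 − 37.034031·sin 19.98846°)/3.123924 = 1.672987
contact ratio ≈ 1.6730

1.6730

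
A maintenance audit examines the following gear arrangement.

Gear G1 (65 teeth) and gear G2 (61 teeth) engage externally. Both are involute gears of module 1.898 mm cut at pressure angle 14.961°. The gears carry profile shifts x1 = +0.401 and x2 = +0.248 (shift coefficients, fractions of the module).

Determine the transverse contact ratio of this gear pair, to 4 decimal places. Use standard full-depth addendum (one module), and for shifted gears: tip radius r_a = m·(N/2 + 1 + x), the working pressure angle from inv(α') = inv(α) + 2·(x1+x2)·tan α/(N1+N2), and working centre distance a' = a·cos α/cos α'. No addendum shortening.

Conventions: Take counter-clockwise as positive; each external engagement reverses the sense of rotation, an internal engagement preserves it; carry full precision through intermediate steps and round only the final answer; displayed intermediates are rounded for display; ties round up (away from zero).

2.0154

topology: single-mesh involute geometry — m = 1.898, 65T/61T pair
base radii: r_b1 = 59.593988, r_b2 = 55.926666
tip radii: r_a1 = 64.344098, r_a2 = 60.257704
inv(α') = inv(14.961°) + 2·(+0.401+0.248)·tan α/(65+61) = 0.00885385  ⇒  α' = 16.89458°
a' = a·cos α / cos α' = 119.5740·cos 14.961°/cos 16.89458° = 120.731285
action lengths: √(r_a1²−r_b1²) = 24.263543, √(r_a2²−r_b2²) = 22.432097
base pitch p_b = π·m·cos α = 5.760616
CR = (24.263543 + 22.432097 − 120.731285·sin 16.89458°)/5.760616 = 2.015361
contact ratio ≈ 2.0154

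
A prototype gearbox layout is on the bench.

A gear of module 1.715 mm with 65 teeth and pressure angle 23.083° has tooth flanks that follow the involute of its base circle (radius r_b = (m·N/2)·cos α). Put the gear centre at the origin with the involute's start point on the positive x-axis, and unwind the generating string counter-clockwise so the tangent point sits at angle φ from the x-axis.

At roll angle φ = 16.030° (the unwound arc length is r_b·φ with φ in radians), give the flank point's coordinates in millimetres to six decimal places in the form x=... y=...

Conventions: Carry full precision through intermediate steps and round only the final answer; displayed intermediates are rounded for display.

x=53.242708 y=0.371376

topology: single-mesh involute geometry — m = 1.715, N = 65
pitch radius r_p = m·N/2 = 1.715·65/2 = 55.737500
base radius r_b = r_p·cos α = 55.737500·cos 23.083° = 51.275037
roll angle φ = 16.030° = 0.27977628 rad
x = r_b·(cos φ + φ·sin φ) = 53.242708
y = r_b·(sin φ − φ·cos φ) = 0.371376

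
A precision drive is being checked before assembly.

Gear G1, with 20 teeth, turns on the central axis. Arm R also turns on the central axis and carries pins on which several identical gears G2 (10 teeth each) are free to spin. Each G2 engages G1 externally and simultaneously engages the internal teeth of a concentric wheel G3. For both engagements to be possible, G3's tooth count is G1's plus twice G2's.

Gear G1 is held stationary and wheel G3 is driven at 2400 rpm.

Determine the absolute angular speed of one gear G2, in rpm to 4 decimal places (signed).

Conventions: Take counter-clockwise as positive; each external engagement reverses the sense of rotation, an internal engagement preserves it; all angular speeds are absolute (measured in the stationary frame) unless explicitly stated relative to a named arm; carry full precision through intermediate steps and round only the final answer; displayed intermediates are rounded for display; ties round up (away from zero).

topology: planetary set — G1 20T / G2 10T / G3 40T, arm = carrier (Willis)
normalise by the input: solve with ω_ring = 1, then scale by 2400 rpm
ring teeth: 20 + 2·10 = 40
20(ω_sun−ω_arm) = −40(ω_ring−ω_arm),  ω_sun = 0, ω_ring = 1
20(0−ω_arm) = −40(1−ω_arm)  ⇒  60·ω_arm = 40  ⇒  ω_arm = 2/3
sun–planet mesh: 20·(0−2/3) = −10·(ω_p−ω_arm)  ⇒  ω_p−ω_arm = 4/3
ω_p = 2/3 + 4/3 = 2
scale: ω_p = 2 × 2400 rpm = +4800.0000 rpm

+4800.0000 rpm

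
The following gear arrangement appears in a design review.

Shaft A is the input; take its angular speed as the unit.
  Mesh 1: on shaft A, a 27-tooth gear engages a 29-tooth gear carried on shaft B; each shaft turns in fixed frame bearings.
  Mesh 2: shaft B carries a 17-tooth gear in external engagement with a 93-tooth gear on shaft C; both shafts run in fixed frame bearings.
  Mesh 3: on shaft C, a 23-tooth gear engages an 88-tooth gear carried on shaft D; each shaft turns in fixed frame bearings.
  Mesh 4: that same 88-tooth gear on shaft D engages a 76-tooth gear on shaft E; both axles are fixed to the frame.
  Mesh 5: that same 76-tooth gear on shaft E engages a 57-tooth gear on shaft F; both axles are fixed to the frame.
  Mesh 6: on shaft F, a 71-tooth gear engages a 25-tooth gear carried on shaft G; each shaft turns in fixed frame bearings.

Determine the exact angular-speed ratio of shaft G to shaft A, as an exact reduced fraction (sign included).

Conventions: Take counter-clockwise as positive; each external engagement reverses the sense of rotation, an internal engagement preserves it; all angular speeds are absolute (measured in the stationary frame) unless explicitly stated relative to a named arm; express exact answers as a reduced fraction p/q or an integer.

83283/427025

class = fixed-axis compound train [6 meshes; 6 ratios multiply, 6 sense flips]
mesh 1 [27T→29T]: running ratio 27/29, sense −
mesh 2 [17T→93T]: running ratio 153/899, sense +
mesh 3 [23T→88T]: running ratio 3519/79112, sense −
mesh 4 [88T→76T]: running ratio 3519/68324, sense +
mesh 5 [76T→57T]: running ratio 1173/17081, sense −
mesh 6 [71T→25T]: running ratio 83283/427025, sense +
ω_out/ω_in = 83283/427025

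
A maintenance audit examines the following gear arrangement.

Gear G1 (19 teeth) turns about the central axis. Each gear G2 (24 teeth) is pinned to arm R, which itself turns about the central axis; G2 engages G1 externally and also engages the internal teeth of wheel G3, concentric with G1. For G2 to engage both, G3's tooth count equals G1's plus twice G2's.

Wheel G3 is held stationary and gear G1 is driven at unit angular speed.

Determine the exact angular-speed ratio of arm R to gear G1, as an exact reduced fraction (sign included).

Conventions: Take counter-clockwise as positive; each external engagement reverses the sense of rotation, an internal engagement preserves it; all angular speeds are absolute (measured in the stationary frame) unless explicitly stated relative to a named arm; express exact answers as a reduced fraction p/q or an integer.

19/86

class = planetary set [G3 = 19+2·24 = 67; Willis about the carrier]
ring teeth: 19 + 2·24 = 67
19(ω_sun−ω_arm) = −67(ω_ring−ω_arm),  ω_ring = 0, ω_sun = 1
19(1−ω_arm) = −67(0−ω_arm)  ⇒  86·ω_arm = 19  ⇒  ω_arm = 19/86
ω_out/ω_in = 19/86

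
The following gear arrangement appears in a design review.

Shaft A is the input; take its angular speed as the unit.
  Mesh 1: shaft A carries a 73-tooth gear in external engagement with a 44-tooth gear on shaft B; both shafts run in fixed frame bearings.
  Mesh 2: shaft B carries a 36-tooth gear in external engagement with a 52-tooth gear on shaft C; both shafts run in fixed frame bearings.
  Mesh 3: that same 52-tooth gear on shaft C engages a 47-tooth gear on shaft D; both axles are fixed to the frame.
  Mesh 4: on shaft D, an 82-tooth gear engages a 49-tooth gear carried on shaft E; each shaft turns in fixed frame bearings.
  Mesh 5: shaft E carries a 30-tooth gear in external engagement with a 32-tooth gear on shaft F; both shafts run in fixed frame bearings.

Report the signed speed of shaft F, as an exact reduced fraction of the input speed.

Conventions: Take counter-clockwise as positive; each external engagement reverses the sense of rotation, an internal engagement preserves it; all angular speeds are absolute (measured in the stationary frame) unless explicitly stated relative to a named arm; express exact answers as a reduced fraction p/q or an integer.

5-mesh fixed-axis compound train (all bearings frame-fixed)
mesh 1 [73T→44T]: |ω|/ω_in = 1×73/44 = 73/44, sense flips to −
mesh 2 [36T→52T]: |ω|/ω_in = (73/44)×36/52 = 657/572, sense flips to +
mesh 3 [52T→47T]: |ω|/ω_in = (657/572)×52/47 = 657/517, sense flips to −
mesh 4 [82T→49T]: |ω|/ω_in = (657/517)×82/49 = 53874/25333, sense flips to +
mesh 5 [30T→32T]: |ω|/ω_in = (53874/25333)×30/32 = 404055/202664, sense flips to −
signed output speed (× input speed) = -404055/202664

-404055/202664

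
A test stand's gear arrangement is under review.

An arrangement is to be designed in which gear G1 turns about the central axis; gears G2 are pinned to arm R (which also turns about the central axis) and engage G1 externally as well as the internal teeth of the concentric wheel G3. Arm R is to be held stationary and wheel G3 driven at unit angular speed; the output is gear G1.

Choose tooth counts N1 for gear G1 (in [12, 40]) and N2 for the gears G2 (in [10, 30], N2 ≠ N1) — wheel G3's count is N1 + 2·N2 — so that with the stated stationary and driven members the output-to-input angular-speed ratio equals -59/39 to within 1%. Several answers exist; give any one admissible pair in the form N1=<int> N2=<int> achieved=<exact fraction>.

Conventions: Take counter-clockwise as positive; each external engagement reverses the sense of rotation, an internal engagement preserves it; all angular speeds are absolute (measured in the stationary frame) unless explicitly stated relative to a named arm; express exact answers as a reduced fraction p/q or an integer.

N1=39 N2=10 achieved=-59/39

class = planetary set [ratio -59/39 wanted; Willis about the carrier]
Willis with ω_arm = 0: ω_sun/ω_ring = −N3/N1; set equal to -59/39  ⇒  N3/N1 = −(-59/39) = 59/39
N3 = N1 + 2·N2  ⇒  N2/N1 = (N3/N1 − 1)/2 = (59/39 − 1)/2 = 10/39
smallest multiple with N1 ≥ 12 and N2 ≥ 10: k = 1  ⇒  N1 = 1·39 = 39, N2 = 1·10 = 10 (N1 ≤ 40, N2 ≤ 30, N2 ≠ N1 ✓), N3 = 39 + 2·10 = 59
check: −N3/N1 with N1 = 39, N3 = 59 gives -59/39; |achieved − target| = 0 ≤ 59/3900 ✓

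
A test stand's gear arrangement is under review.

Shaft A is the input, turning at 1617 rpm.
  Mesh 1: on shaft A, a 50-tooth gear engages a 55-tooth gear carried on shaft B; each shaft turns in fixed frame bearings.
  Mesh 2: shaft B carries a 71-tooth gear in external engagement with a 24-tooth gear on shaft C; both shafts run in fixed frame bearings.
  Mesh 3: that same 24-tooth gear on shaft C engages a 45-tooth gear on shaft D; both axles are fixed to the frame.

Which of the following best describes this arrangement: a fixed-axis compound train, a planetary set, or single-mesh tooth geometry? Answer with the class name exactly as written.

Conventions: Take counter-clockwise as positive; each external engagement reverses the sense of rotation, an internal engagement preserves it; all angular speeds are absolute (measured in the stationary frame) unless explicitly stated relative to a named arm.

class = fixed-axis compound train [3 meshes; 3 ratios multiply, 3 sense flips]
classification: fixed-axis compound train

fixed-axis compound train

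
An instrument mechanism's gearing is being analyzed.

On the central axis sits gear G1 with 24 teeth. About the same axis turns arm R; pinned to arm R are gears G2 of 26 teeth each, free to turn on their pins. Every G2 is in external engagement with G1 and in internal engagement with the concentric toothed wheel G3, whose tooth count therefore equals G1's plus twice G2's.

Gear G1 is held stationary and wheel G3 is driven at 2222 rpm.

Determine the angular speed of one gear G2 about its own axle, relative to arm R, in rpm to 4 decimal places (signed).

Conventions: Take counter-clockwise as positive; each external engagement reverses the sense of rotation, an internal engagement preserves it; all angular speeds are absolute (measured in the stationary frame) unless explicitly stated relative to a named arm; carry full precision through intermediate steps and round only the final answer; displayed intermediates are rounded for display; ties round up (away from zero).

+1558.8185 rpm

topology: planetary set — G1 24T / G2 26T / G3 76T, arm = carrier (Willis)
normalise by the input: solve with ω_ring = 1, then scale by 2222 rpm
ring teeth: 24 + 2·26 = 76
24(ω_sun−ω_arm) = −76(ω_ring−ω_arm),  ω_sun = 0, ω_ring = 1
24(0−ω_arm) = −76(1−ω_arm)  ⇒  100·ω_arm = 76  ⇒  ω_arm = 19/25
sun–planet mesh: 24·(0−19/25) = −26·(ω_p−ω_arm)  ⇒  ω_p−ω_arm = 228/325
scale: ω_p−ω_arm = 228/325 × 2222 rpm = +1558.8185 rpm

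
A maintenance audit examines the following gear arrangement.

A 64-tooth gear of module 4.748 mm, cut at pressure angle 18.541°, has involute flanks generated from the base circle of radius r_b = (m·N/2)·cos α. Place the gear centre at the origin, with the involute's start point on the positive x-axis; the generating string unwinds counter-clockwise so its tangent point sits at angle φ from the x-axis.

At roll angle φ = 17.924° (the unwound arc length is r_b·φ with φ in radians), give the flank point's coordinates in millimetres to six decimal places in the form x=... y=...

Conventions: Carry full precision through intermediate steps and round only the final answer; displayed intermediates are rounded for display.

single-mesh involute tooth geometry (64T wheel at module 4.748)
pitch radius r_p = m·N/2 = 4.748·64/2 = 151.936000
base radius r_b = r_p·cos α = 151.936000·cos 18.541° = 144.049968
roll angle φ = 17.924° = 0.31283282 rad
x = r_b·(cos φ + φ·sin φ) = 150.927129
y = r_b·(sin φ − φ·cos φ) = 1.455703

x=150.927129 y=1.455703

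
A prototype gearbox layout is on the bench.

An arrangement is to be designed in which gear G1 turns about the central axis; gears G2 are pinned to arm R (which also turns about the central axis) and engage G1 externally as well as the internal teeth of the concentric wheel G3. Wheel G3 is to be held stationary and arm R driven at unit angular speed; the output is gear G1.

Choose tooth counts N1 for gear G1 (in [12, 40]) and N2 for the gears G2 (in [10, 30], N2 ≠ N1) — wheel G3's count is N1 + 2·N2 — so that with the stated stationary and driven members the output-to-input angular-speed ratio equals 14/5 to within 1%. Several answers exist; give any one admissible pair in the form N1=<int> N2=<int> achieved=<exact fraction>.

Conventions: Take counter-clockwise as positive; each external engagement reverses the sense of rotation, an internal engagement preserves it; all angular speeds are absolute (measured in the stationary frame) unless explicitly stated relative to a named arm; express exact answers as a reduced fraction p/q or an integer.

design class (target 14/5): planetary set
Willis with ω_ring = 0: ω_sun/ω_arm = (N1+N3)/N1; set equal to 14/5  ⇒  N3/N1 = 14/5 − 1 = 9/5
N3 = N1 + 2·N2  ⇒  N2/N1 = (N3/N1 − 1)/2 = (9/5 − 1)/2 = 2/5
smallest multiple with N1 ≥ 12 and N2 ≥ 10: k = 5  ⇒  N1 = 5·5 = 25, N2 = 5·2 = 10 (N1 ≤ 40, N2 ≤ 30, N2 ≠ N1 ✓), N3 = 25 + 2·10 = 45
check: (N1+N3)/N1 with N1 = 25, N3 = 45 gives 14/5; |achieved − target| = 0 ≤ 7/250 ✓

N1=25 N2=10 achieved=14/5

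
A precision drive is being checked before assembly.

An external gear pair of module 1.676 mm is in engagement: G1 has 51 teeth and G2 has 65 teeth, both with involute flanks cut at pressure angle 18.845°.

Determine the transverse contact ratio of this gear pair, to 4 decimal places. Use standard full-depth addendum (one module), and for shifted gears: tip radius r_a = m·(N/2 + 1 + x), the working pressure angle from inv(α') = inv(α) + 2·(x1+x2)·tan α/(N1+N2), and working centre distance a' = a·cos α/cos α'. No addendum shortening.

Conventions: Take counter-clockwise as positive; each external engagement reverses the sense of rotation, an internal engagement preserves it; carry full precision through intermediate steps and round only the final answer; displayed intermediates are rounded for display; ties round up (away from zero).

1.8455

class = single-mesh tooth geometry [involute pair 51T × 65T, m = 1.676]
base radii: r_b1 = 40.447066, r_b2 = 51.550183
tip radii: r_a1 = 44.414000, r_a2 = 56.146000
no profile shift: α' = α, a' = a
action lengths: √(r_a1²−r_b1²) = 18.347703, √(r_a2²−r_b2²) = 22.247517
base pitch p_b = π·m·cos α = 4.983067
CR = (18.347703 + 22.247517 − 97.208000·sin 18.84500°)/4.983067 = 1.845480
contact ratio ≈ 1.8455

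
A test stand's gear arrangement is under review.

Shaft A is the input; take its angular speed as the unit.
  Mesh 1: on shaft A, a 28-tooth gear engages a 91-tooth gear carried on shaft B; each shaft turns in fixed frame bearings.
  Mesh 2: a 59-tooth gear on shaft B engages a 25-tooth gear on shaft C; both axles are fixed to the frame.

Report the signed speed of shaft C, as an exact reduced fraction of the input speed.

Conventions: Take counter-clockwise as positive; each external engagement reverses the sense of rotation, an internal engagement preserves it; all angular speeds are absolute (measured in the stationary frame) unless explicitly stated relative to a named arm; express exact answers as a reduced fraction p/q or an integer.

2-mesh fixed-axis compound train (all bearings frame-fixed)
mesh 1 [28T→91T]: |ω|/ω_in = 1×28/91 = 4/13, sense flips to −
mesh 2 [59T→25T]: |ω|/ω_in = (4/13)×59/25 = 236/325, sense flips to +
signed output speed (× input speed) = 236/325

236/325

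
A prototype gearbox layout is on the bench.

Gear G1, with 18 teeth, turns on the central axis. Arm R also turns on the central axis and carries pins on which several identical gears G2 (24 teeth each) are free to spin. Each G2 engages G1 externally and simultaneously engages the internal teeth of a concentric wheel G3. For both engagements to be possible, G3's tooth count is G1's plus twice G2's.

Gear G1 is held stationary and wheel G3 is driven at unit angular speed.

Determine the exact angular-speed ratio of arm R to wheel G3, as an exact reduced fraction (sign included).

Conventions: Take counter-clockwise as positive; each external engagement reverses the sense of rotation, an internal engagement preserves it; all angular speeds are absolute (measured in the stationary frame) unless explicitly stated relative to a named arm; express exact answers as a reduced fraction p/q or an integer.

11/14

planetary set (18T centre, 24T on arm, 66T internal) — Willis relation
ring teeth: 18 + 2·24 = 66
18(ω_sun−ω_arm) = −66(ω_ring−ω_arm),  ω_sun = 0, ω_ring = 1
18(0−ω_arm) = −66(1−ω_arm)  ⇒  84·ω_arm = 66  ⇒  ω_arm = 11/14
ω_out/ω_in = 11/14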